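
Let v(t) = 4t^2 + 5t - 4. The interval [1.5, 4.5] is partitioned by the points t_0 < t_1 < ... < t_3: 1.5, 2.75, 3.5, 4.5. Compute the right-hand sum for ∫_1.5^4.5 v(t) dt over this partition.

196.375

Subinterval widths: 1.25, 0.75, 1.
Right endpoints: 2.75, 3.5, 4.5.
v(2.75) = 40, v(3.5) = 62.5, v(4.5) = 99.5.
Sum = Σ Δt_i · v(t_i).
Sum = 196.375.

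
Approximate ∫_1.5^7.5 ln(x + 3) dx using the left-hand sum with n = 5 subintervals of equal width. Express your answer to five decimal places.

11.39753

Δx = (7.5 − 1.5)/5 = 1.2.
Left endpoints: 1.5, 2.7, 3.9, 5.1, 6.3.
f(1.5) ≈ 1.50408, f(2.7) ≈ 1.74047, f(3.9) ≈ 1.93152, f(5.1) ≈ 2.09186, f(6.3) ≈ 2.23001.
Sum = Δx · [f(1.5) + f(2.7) + f(3.9) + f(5.1) + f(6.3)].
Sum ≈ 11.39753.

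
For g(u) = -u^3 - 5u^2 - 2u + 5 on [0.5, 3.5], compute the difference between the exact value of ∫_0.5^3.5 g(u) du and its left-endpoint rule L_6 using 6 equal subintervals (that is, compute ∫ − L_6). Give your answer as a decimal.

-25.8125

Exact integral: ∫_0.5^3.5 g(u) du = -105.75.
L_6 = -79.9375.
Error = -105.75 − (-79.9375) = -25.8125.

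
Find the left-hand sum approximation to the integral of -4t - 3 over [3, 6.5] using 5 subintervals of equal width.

-72.1

Δt = (6.5 − 3)/5 = 0.7.
Left endpoints: 3, 3.7, 4.4, 5.1, 5.8.
f(3) = -15, f(3.7) = -17.8, f(4.4) = -20.6, f(5.1) = -23.4, f(5.8) = -26.2.
Sum = Δt · [f(3) + f(3.7) + f(4.4) + f(5.1) + f(5.8)].
Sum = -72.1.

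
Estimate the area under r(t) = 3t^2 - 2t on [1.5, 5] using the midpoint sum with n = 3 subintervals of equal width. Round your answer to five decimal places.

Δt = (5 − 1.5)/3 = 7/6.
Midpoints: 25/12, 3.25, 53/12.
r(25/12) = 425/48, r(3.25) = 25.1875, r(53/12) = 49.6875.
Sum = Δt · [r(25/12) + r(3.25) + r(53/12)].
Sum ≈ 97.68403.

97.68403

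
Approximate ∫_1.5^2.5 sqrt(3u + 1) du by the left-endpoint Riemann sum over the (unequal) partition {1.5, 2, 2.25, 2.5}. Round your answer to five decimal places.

Subinterval widths: 0.5, 0.25, 0.25.
Left endpoints: 1.5, 2, 2.25.
f(1.5) ≈ 2.34521, f(2) ≈ 2.64575, f(2.25) ≈ 2.78388.
Sum = Σ Δu_i · f(u_i).
Sum ≈ 2.53001.

2.53001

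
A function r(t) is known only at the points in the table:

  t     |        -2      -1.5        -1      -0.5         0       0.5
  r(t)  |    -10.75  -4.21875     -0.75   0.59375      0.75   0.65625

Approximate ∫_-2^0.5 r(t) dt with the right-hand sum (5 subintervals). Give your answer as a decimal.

-1.484375

Δt = 0.5.
Sum = 0.5·[(-4.21875) + (-0.75) + 0.59375 + 0.75 + 0.65625] = -1.484375.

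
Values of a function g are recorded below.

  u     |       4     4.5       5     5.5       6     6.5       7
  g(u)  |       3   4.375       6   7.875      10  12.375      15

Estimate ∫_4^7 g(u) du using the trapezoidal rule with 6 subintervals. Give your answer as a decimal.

Δu = 0.5.
T_6 = (0.5/2)·[3 + 2·4.375 + 2·6 + 2·7.875 + 2·10 + 2·12.375 + 15] = 24.8125.

24.8125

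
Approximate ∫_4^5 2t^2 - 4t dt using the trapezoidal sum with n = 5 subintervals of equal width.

Δt = (5 − 4)/5 = 0.2.
f(4) = 16, f(4.2) = 18.48, f(4.4) = 21.12, f(4.6) = 23.92, f(4.8) = 26.88, f(5) = 30.
T_5 = (Δt/2)·[f(t_0) + 2f(t_1) + ... + 2f(t_{4}) + f(t_5)].
Sum = 22.68.

22.68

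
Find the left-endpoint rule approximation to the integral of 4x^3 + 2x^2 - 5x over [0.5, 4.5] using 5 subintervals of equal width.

280.72

Δx = (4.5 − 0.5)/5 = 0.8.
Left endpoints: 0.5, 1.3, 2.1, 2.9, 3.7.
f(0.5) = -1.5, f(1.3) = 5.668, f(2.1) = 35.364, f(2.9) = 99.876, f(3.7) = 211.492.
Sum = Δx · [f(0.5) + f(1.3) + f(2.1) + f(2.9) + f(3.7)].
Sum = 280.72.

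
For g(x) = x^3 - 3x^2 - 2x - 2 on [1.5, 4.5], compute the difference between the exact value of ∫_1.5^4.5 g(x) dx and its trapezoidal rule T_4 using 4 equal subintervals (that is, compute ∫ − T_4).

-1.6875

Exact integral: ∫_1.5^4.5 g(x) dx = -10.5.
T_4 = -8.8125.
Error = -10.5 − (-8.8125) = -1.6875.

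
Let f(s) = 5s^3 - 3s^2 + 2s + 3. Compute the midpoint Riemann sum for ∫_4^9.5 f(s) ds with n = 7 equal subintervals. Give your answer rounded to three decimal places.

Δs = (9.5 − 4)/7 = 11/14.
Midpoints: 123/28, 145/28, 167/28, 6.75, 211/28, 233/28, 255/28.
f(123/28) = 8292219/21952, f(145/28) = 13770241/21952, f(167/28) = 21272351/21952, f(6.75) = 1417.546875, f(211/28) = 43626595/21952, f(233/28) = 59117609/21952, f(255/28) = 77910471/21952.
Sum = Δs · [f(123/28) + f(145/28) + f(167/28) + ...].
Sum ≈ 9130.903.

9130.903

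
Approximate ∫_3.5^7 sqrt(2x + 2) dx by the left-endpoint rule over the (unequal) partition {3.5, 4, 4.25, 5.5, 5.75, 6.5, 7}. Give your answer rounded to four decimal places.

11.9346

Subinterval widths: 0.5, 0.25, 1.25, 0.25, 0.75, 0.5.
Left endpoints: 3.5, 4, 4.25, 5.5, 5.75, 6.5.
f(3.5) ≈ 3.0000, f(4) ≈ 3.1623, f(4.25) ≈ 3.2404, f(5.5) ≈ 3.6056, f(5.75) ≈ 3.6742, f(6.5) ≈ 3.8730.
Sum = Σ Δx_i · f(x_i).
Sum ≈ 11.9346.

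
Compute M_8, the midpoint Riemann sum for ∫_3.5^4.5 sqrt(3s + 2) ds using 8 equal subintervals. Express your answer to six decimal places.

3.739892

Δs = (4.5 − 3.5)/8 = 0.125.
Midpoints: 3.5625, 3.6875, 3.8125, 3.9375, 4.0625, 4.1875, 4.3125, 4.4375.
f(3.5625) ≈ 3.561952, f(3.6875) ≈ 3.614208, f(3.8125) ≈ 3.665720, f(3.9375) ≈ 3.716517, f(4.0625) ≈ 3.766630, f(4.1875) ≈ 3.816084, f(4.3125) ≈ 3.864906, f(4.4375) ≈ 3.913119.
Sum = Δs · [f(3.5625) + f(3.6875) + f(3.8125) + ...].
Sum ≈ 3.739892.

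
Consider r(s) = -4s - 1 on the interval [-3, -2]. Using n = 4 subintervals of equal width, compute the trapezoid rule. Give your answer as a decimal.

Δs = (-2 − (-3))/4 = 0.25.
r(-3) = 11, r(-2.75) = 10, r(-2.5) = 9, r(-2.25) = 8, r(-2) = 7.
T_4 = (Δs/2)·[r(s_0) + 2r(s_1) + 2r(s_2) + 2r(s_3) + r(s_4)].
Sum = 9.

9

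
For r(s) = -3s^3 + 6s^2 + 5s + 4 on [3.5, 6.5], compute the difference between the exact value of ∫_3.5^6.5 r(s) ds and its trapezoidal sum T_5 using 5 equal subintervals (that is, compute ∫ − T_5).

7.02

Exact integral: ∫_3.5^6.5 r(s) ds = -675.75.
T_5 = -682.77.
Error = -675.75 − (-682.77) = 7.02.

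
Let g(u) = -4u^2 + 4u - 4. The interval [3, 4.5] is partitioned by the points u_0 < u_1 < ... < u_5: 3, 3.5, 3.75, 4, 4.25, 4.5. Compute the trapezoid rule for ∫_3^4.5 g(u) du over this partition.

-69.125

Subinterval widths: 0.5, 0.25, 0.25, 0.25, 0.25.
g(3) = -28, g(3.5) = -39, g(3.75) = -45.25, g(4) = -52, g(4.25) = -59.25, g(4.5) = -67.
On each subinterval the trapezoid contributes (Δu_i/2)·[g(u_{i-1}) + g(u_i)].
Sum = -69.125.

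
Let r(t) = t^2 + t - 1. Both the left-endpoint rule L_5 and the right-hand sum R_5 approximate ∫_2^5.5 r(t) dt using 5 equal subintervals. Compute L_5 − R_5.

-20.825

L_5 = 52.29.
R_5 = 73.115.
L_5 − R_5 = -20.825.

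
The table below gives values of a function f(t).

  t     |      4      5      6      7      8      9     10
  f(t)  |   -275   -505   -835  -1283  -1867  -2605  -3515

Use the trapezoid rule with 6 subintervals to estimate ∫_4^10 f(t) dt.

Δt = 1.
T_6 = (1/2)·[(-275) + 2·(-505) + 2·(-835) + 2·(-1283) + 2·(-1867) + 2·(-2605) + (-3515)] = -8990.

-8990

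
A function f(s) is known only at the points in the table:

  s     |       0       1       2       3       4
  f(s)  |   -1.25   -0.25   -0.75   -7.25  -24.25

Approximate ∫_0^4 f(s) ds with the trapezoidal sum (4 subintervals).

Δs = 1.
T_4 = (1/2)·[(-1.25) + 2·(-0.25) + 2·(-0.75) + 2·(-7.25) + (-24.25)] = -21.

-21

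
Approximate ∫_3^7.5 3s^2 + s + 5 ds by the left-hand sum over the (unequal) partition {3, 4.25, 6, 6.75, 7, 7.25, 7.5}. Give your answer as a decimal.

Subinterval widths: 1.25, 1.75, 0.75, 0.25, 0.25, 0.25.
Left endpoints: 3, 4.25, 6, 6.75, 7, 7.25.
f(3) = 35, f(4.25) = 63.4375, f(6) = 119, f(6.75) = 148.4375, f(7) = 159, f(7.25) = 169.9375.
Sum = Σ Δs_i · f(s_i).
Sum = 363.359375.

363.359375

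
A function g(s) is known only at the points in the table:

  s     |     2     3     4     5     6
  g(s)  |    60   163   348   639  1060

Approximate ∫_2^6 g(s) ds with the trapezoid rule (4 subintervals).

1710

Δs = 1.
T_4 = (1/2)·[60 + 2·163 + 2·348 + 2·639 + 1060] = 1710.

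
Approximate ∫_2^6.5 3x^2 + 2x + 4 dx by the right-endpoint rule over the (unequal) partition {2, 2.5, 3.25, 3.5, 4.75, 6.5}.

Subinterval widths: 0.5, 0.75, 0.25, 1.25, 1.75.
Right endpoints: 2.5, 3.25, 3.5, 4.75, 6.5.
f(2.5) = 27.75, f(3.25) = 42.1875, f(3.5) = 47.75, f(4.75) = 81.1875, f(6.5) = 143.75.
Sum = Σ Δx_i · f(x_i).
Sum = 410.5.

410.5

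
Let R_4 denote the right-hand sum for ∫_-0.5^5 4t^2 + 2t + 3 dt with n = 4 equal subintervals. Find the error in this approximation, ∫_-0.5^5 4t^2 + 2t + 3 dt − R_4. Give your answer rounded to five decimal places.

Exact integral: ∫_-0.5^5 f(t) dt ≈ 208.0833333.
R_4 = 290.640625.
Error ≈ 208.0833333 − 290.640625 ≈ -82.55729.

-82.55729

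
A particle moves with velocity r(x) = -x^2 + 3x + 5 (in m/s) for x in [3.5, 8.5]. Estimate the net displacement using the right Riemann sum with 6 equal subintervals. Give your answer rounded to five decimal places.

-94.74537

Δx = (8.5 − 3.5)/6 = 5/6.
Right endpoints: 13/3, 31/6, 6, 41/6, 23/3, 8.5.
r(13/3) = -7/9, r(31/6) = -223/36, r(6) = -13, r(41/6) = -763/36, r(23/3) = -277/9, r(8.5) = -41.75.
Sum = Δx · [r(13/3) + r(31/6) + r(6) + ...].
Sum ≈ -94.74537.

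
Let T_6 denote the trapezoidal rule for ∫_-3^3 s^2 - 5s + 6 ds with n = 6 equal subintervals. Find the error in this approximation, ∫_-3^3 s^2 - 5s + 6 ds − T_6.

Exact integral: ∫_-3^3 f(s) ds = 54.
T_6 = 55.
Error = 54 − 55 = -1.

-1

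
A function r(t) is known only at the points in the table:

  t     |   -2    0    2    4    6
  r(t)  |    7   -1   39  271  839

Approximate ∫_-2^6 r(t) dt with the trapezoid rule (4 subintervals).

Δt = 2.
T_4 = (2/2)·[7 + 2·(-1) + 2·39 + 2·271 + 839] = 1464.

1464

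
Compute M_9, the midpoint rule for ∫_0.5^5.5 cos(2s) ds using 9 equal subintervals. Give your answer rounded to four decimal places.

Δs = (5.5 − 0.5)/9 = 5/9.
Midpoints: 7/9, 4/3, 17/9, 22/9, 3, 32/9, 37/9, 14/3, 47/9.
f(7/9) ≈ 0.0152, f(4/3) ≈ -0.8893, f(17/9) ≈ -0.8044, f(22/9) ≈ 0.1756, f(3) ≈ 0.9602, f(32/9) ≈ 0.6764, f(37/9) ≈ -0.3600, f(14/3) ≈ -0.9958, f(47/9) ≈ -0.5237.
Sum = Δs · [f(7/9) + f(4/3) + f(17/9) + ...].
Sum ≈ -0.9699.

-0.9699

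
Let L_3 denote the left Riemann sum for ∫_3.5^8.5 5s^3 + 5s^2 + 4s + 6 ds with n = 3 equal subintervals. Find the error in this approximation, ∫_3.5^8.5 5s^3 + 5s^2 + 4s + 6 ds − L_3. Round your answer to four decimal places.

2426.9676

Exact integral: ∫_3.5^8.5 f(s) ds ≈ 7439.583333.
L_3 ≈ 5012.615741.
Error ≈ 7439.583333 − 5012.615741 ≈ 2426.9676.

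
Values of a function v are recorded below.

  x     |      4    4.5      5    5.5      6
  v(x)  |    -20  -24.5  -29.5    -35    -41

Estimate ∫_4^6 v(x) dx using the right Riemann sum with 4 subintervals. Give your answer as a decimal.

Δx = 0.5.
Sum = 0.5·[(-24.5) + (-29.5) + (-35) + (-41)] = -65.

-65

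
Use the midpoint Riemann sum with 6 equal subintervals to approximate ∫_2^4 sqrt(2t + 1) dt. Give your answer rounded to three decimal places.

5.274

Δt = (4 − 2)/6 = 1/3.
Midpoints: 13/6, 2.5, 17/6, 19/6, 3.5, 23/6.
f(13/6) ≈ 2.309, f(2.5) ≈ 2.449, f(17/6) ≈ 2.582, f(19/6) ≈ 2.708, f(3.5) ≈ 2.828, f(23/6) ≈ 2.944.
Sum = Δt · [f(13/6) + f(2.5) + f(17/6) + ...].
Sum ≈ 5.274.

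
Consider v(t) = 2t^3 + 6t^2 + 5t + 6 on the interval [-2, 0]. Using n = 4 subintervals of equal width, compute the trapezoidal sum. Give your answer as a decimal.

Δt = (0 − (-2))/4 = 0.5.
v(-2) = 4, v(-1.5) = 5.25, v(-1) = 5, v(-0.5) = 4.75, v(0) = 6.
T_4 = (Δt/2)·[v(t_0) + 2v(t_1) + 2v(t_2) + 2v(t_3) + v(t_4)].
Sum = 10.

10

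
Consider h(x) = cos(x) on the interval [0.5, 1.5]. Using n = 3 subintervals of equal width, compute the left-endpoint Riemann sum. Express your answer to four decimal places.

0.6477

Δx = (1.5 − 0.5)/3 = 1/3.
Left endpoints: 0.5, 5/6, 7/6.
h(0.5) ≈ 0.8776, h(5/6) ≈ 0.6724, h(7/6) ≈ 0.3932.
Sum = Δx · [h(0.5) + h(5/6) + h(7/6)].
Sum ≈ 0.6477.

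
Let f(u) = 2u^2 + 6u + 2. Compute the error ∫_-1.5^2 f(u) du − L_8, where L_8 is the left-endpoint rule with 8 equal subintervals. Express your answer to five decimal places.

Exact integral: ∫_-1.5^2 f(u) du ≈ 19.8333333.
L_8 ≈ 14.6972656.
Error ≈ 19.8333333 − 14.6972656 ≈ 5.13607.

5.13607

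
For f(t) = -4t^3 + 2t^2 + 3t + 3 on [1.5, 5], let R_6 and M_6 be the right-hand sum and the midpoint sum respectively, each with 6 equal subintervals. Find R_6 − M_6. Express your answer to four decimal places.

-136.5790

R_6 ≈ -627.135995.
M_6 ≈ -490.557002.
R_6 − M_6 ≈ -136.5790.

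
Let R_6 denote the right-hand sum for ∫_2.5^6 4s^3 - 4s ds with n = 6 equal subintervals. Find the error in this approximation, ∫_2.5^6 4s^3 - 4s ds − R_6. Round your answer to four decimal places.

-239.8108

Exact integral: ∫_2.5^6 f(s) ds = 1197.4375.
R_6 ≈ 1437.248264.
Error ≈ 1197.4375 − 1437.248264 ≈ -239.8108.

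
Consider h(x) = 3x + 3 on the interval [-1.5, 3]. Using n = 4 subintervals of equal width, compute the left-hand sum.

Δx = (3 − (-1.5))/4 = 1.125.
Left endpoints: -1.5, -0.375, 0.75, 1.875.
h(-1.5) = -1.5, h(-0.375) = 1.875, h(0.75) = 5.25, h(1.875) = 8.625.
Sum = Δx · [h(-1.5) + h(-0.375) + h(0.75) + h(1.875)].
Sum = 16.03125.

16.03125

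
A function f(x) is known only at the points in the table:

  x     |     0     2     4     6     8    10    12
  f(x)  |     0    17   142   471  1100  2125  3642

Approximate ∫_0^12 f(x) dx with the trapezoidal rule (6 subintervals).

Δx = 2.
T_6 = (2/2)·[0 + 2·17 + 2·142 + 2·471 + 2·1100 + 2·2125 + 3642] = 11352.

11352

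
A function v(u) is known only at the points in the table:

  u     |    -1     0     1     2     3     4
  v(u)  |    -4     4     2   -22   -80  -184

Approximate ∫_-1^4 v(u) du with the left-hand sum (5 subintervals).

-100

Δu = 1.
Sum = 1·[(-4) + 4 + 2 + (-22) + (-80)] = -100.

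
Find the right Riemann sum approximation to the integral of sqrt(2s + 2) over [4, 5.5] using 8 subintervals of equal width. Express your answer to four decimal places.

Δs = (5.5 − 4)/8 = 0.1875.
Right endpoints: 4.1875, 4.375, 4.5625, 4.75, 4.9375, 5.125, 5.3125, 5.5.
f(4.1875) ≈ 3.2210, f(4.375) ≈ 3.2787, f(4.5625) ≈ 3.3354, f(4.75) ≈ 3.3912, f(4.9375) ≈ 3.4460, f(5.125) ≈ 3.5000, f(5.3125) ≈ 3.5532, f(5.5) ≈ 3.6056.
Sum = Δs · [f(4.1875) + f(4.375) + f(4.5625) + ...].
Sum ≈ 5.1246.

5.1246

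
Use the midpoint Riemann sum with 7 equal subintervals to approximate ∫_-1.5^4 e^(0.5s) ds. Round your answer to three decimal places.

13.745

Δs = (4 − (-1.5))/7 = 11/14.
Midpoints: -31/28, -9/28, 13/28, 1.25, 57/28, 79/28, 101/28.
f(-31/28) ≈ 0.575, f(-9/28) ≈ 0.852, f(13/28) ≈ 1.261, f(1.25) ≈ 1.868, f(57/28) ≈ 2.767, f(79/28) ≈ 4.099, f(101/28) ≈ 6.071.
Sum = Δs · [f(-31/28) + f(-9/28) + f(13/28) + ...].
Sum ≈ 13.745.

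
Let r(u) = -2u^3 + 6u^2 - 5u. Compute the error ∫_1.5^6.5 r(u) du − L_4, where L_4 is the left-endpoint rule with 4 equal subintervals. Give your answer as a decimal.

-181.25

Exact integral: ∫_1.5^6.5 r(u) du = -447.5.
L_4 = -266.25.
Error = -447.5 − (-266.25) = -181.25.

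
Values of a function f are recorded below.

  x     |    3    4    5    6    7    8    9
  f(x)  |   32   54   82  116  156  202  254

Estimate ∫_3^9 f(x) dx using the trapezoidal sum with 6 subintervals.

Δx = 1.
T_6 = (1/2)·[32 + 2·54 + 2·82 + 2·116 + 2·156 + 2·202 + 254] = 753.

753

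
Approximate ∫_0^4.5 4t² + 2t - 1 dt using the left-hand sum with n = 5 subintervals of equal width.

99.18

Δt = (4.5 − 0)/5 = 0.9.
Left endpoints: 0, 0.9, 1.8, 2.7, 3.6.
f(0) = -1, f(0.9) = 4.04, f(1.8) = 15.56, f(2.7) = 33.56, f(3.6) = 58.04.
Sum = Δt · [f(0) + f(0.9) + f(1.8) + f(2.7) + f(3.6)].
Sum = 99.18.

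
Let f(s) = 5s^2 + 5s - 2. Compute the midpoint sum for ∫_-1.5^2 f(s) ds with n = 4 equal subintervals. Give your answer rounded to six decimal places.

Δs = (2 − (-1.5))/4 = 0.875.
Midpoints: -1.0625, -0.1875, 0.6875, 1.5625.
f(-1.0625) = -1.66796875, f(-0.1875) = -2.76171875, f(0.6875) = 3.80078125, f(1.5625) = 18.01953125.
Sum = Δs · [f(-1.0625) + f(-0.1875) + f(0.6875) + f(1.5625)].
Sum ≈ 15.216797.

15.216797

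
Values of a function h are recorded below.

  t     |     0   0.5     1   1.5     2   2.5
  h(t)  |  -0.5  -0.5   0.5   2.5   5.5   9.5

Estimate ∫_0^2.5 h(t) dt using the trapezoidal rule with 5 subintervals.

Δt = 0.5.
T_5 = (0.5/2)·[(-0.5) + 2·(-0.5) + 2·0.5 + 2·2.5 + 2·5.5 + 9.5] = 6.25.

6.25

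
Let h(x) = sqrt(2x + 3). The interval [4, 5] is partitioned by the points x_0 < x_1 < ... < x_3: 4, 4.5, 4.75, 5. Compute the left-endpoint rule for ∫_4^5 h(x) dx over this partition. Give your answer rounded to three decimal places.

Subinterval widths: 0.5, 0.25, 0.25.
Left endpoints: 4, 4.5, 4.75.
h(4) ≈ 3.317, h(4.5) ≈ 3.464, h(4.75) ≈ 3.536.
Sum = Σ Δx_i · h(x_i).
Sum ≈ 3.408.

3.408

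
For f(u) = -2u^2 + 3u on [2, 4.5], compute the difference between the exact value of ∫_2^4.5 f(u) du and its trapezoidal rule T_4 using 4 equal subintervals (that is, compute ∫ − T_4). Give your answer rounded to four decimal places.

Exact integral: ∫_2^4.5 f(u) du ≈ -31.041667.
T_4 = -31.3671875.
Error ≈ -31.041667 − (-31.3671875) ≈ 0.3255.

0.3255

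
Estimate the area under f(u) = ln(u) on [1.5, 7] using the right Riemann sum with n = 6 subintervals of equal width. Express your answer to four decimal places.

8.1831

Δu = (7 − 1.5)/6 = 11/12.
Right endpoints: 29/12, 10/3, 4.25, 31/6, 73/12, 7.
f(29/12) ≈ 0.8824, f(10/3) ≈ 1.2040, f(4.25) ≈ 1.4469, f(31/6) ≈ 1.6422, f(73/12) ≈ 1.8056, f(7) ≈ 1.9459.
Sum = Δu · [f(29/12) + f(10/3) + f(4.25) + ...].
Sum ≈ 8.1831.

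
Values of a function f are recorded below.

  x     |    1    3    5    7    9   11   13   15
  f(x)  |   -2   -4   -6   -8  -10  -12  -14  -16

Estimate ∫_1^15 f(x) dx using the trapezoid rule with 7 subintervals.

-126

Δx = 2.
T_7 = (2/2)·[(-2) + 2·(-4) + 2·(-6) + 2·(-8) + 2·(-10) + 2·(-12) + 2·(-14) + (-16)] = -126.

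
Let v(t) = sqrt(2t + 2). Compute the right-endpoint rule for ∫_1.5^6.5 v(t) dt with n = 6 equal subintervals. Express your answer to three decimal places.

16.309

Δt = (6.5 − 1.5)/6 = 5/6.
Right endpoints: 7/3, 19/6, 4, 29/6, 17/3, 6.5.
v(7/3) ≈ 2.582, v(19/6) ≈ 2.887, v(4) ≈ 3.162, v(29/6) ≈ 3.416, v(17/3) ≈ 3.651, v(6.5) ≈ 3.873.
Sum = Δt · [v(7/3) + v(19/6) + v(4) + ...].
Sum ≈ 16.309.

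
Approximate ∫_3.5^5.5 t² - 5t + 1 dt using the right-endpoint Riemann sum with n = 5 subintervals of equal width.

Δt = (5.5 − 3.5)/5 = 0.4.
Right endpoints: 3.9, 4.3, 4.7, 5.1, 5.5.
f(3.9) = -3.29, f(4.3) = -2.01, f(4.7) = -0.41, f(5.1) = 1.51, f(5.5) = 3.75.
Sum = Δt · [f(3.9) + f(4.3) + f(4.7) + f(5.1) + f(5.5)].
Sum = -0.18.

-0.18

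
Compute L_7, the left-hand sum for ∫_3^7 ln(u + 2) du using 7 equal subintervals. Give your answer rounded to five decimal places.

7.55748

Δu = (7 − 3)/7 = 4/7.
Left endpoints: 3, 25/7, 29/7, 33/7, 37/7, 41/7, 45/7.
f(3) ≈ 1.60944, f(25/7) ≈ 1.71765, f(29/7) ≈ 1.81529, f(33/7) ≈ 1.90424, f(37/7) ≈ 1.98592, f(41/7) ≈ 2.06142, f(45/7) ≈ 2.13163.
Sum = Δu · [f(3) + f(25/7) + f(29/7) + ...].
Sum ≈ 7.55748.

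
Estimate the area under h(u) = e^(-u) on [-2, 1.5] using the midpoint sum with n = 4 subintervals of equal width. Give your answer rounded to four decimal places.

6.9423

Δu = (1.5 − (-2))/4 = 0.875.
Midpoints: -1.5625, -0.6875, 0.1875, 1.0625.
h(-1.5625) ≈ 4.7707, h(-0.6875) ≈ 1.9887, h(0.1875) ≈ 0.8290, h(1.0625) ≈ 0.3456.
Sum = Δu · [h(-1.5625) + h(-0.6875) + h(0.1875) + h(1.0625)].
Sum ≈ 6.9423.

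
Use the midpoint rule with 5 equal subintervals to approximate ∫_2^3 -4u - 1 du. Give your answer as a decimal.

-11

Δu = (3 − 2)/5 = 0.2.
Midpoints: 2.1, 2.3, 2.5, 2.7, 2.9.
f(2.1) = -9.4, f(2.3) = -10.2, f(2.5) = -11, f(2.7) = -11.8, f(2.9) = -12.6.
Sum = Δu · [f(2.1) + f(2.3) + f(2.5) + f(2.7) + f(2.9)].
Sum = -11.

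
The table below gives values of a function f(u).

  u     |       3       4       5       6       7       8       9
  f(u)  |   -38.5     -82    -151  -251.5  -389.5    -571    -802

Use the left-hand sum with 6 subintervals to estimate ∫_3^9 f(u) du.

-1483.5

Δu = 1.
Sum = 1·[(-38.5) + (-82) + (-151) + (-251.5) + (-389.5) + (-571)] = -1483.5.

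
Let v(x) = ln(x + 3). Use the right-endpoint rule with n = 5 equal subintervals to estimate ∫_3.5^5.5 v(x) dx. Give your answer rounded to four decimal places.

Δx = (5.5 − 3.5)/5 = 0.4.
Right endpoints: 3.9, 4.3, 4.7, 5.1, 5.5.
v(3.9) ≈ 1.9315, v(4.3) ≈ 1.9879, v(4.7) ≈ 2.0412, v(5.1) ≈ 2.0919, v(5.5) ≈ 2.1401.
Sum = Δx · [v(3.9) + v(4.3) + v(4.7) + v(5.1) + v(5.5)].
Sum ≈ 4.0770.

4.0770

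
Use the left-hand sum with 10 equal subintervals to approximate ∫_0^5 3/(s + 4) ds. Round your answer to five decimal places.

2.54009

Δs = (5 − 0)/10 = 0.5.
Left endpoints: 0, 0.5, 1, 1.5, 2, 2.5, 3, 3.5, 4, 4.5.
f(0) = 0.75, f(0.5) = 2/3, f(1) = 0.6, f(1.5) = 6/11, f(2) = 0.5, f(2.5) = 6/13, f(3) = 3/7, f(3.5) = 0.4, f(4) = 0.375, f(4.5) = 6/17.
Sum = Δs · [f(0) + f(0.5) + f(1) + ...].
Sum ≈ 2.54009.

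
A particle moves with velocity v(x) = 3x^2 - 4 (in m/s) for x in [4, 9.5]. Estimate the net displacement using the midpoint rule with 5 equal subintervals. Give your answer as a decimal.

769.71125

Δx = (9.5 − 4)/5 = 1.1.
Midpoints: 4.55, 5.65, 6.75, 7.85, 8.95.
v(4.55) = 58.1075, v(5.65) = 91.7675, v(6.75) = 132.6875, v(7.85) = 180.8675, v(8.95) = 236.3075.
Sum = Δx · [v(4.55) + v(5.65) + v(6.75) + v(7.85) + v(8.95)].
Sum = 769.71125.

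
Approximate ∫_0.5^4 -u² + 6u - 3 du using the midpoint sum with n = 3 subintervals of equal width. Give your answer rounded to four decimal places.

15.8553

Δu = (4 − 0.5)/3 = 7/6.
Midpoints: 13/12, 2.25, 41/12.
f(13/12) = 335/144, f(2.25) = 5.4375, f(41/12) = 839/144.
Sum = Δu · [f(13/12) + f(2.25) + f(41/12)].
Sum ≈ 15.8553.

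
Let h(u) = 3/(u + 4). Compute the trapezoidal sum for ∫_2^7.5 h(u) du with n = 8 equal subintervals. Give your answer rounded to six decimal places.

Δu = (7.5 − 2)/8 = 0.6875.
h(2) = 0.5, h(2.6875) = 48/107, h(3.375) = 24/59, h(4.0625) = 16/43, h(4.75) = 12/35, h(5.4375) = 48/151, h(6.125) = 8/27, h(6.8125) = 48/173, h(7.5) = 6/23.
T_8 = (Δu/2)·[h(u_0) + 2h(u_1) + ... + 2h(u_{7}) + h(u_8)].
Sum ≈ 1.954148.

1.954148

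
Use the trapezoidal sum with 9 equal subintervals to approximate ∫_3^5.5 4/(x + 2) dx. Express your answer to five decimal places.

1.62243

Δx = (5.5 − 3)/9 = 5/18.
f(3) = 0.8, f(59/18) = 72/95, f(32/9) = 0.72, f(23/6) = 24/35, f(37/9) = 36/55, f(79/18) = 72/115, f(14/3) = 0.6, f(89/18) = 0.576, f(47/9) = 36/65, f(5.5) = 8/15.
T_9 = (Δx/2)·[f(x_0) + 2f(x_1) + ... + 2f(x_{8}) + f(x_9)].
Sum ≈ 1.62243.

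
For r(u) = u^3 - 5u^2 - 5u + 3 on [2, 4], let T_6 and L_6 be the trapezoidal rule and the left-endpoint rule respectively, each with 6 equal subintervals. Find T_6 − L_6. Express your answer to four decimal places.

T_6 ≈ -57.185185.
L_6 ≈ -54.851852.
T_6 − L_6 ≈ -2.3333.

-2.3333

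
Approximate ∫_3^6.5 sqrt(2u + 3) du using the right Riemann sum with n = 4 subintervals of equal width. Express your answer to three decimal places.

12.766

Δu = (6.5 − 3)/4 = 0.875.
Right endpoints: 3.875, 4.75, 5.625, 6.5.
f(3.875) ≈ 3.279, f(4.75) ≈ 3.536, f(5.625) ≈ 3.775, f(6.5) ≈ 4.000.
Sum = Δu · [f(3.875) + f(4.75) + f(5.625) + f(6.5)].
Sum ≈ 12.766.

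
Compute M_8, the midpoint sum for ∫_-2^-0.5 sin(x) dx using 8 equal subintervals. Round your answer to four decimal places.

-1.2956

Δx = (-0.5 − (-2))/8 = 0.1875.
Midpoints: -1.90625, -1.71875, -1.53125, -1.34375, -1.15625, -0.96875, -0.78125, -0.59375.
f(-1.90625) ≈ -0.9443, f(-1.71875) ≈ -0.9891, f(-1.53125) ≈ -0.9992, f(-1.34375) ≈ -0.9743, f(-1.15625) ≈ -0.9153, f(-0.96875) ≈ -0.8242, f(-0.78125) ≈ -0.7042, f(-0.59375) ≈ -0.5595.
Sum = Δx · [f(-1.90625) + f(-1.71875) + f(-1.53125) + ...].
Sum ≈ -1.2956.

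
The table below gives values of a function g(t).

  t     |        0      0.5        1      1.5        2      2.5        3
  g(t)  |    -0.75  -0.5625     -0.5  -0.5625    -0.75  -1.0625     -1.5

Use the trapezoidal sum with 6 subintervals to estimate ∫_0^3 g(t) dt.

-2.28125

Δt = 0.5.
T_6 = (0.5/2)·[(-0.75) + 2·(-0.5625) + 2·(-0.5) + 2·(-0.5625) + 2·(-0.75) + 2·(-1.0625) + (-1.5)] = -2.28125.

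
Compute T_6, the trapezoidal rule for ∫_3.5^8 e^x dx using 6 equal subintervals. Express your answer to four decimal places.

Δx = (8 − 3.5)/6 = 0.75.
f(3.5) ≈ 33.1155, f(4.25) ≈ 70.1054, f(5) ≈ 148.4132, f(5.75) ≈ 314.1907, f(6.5) ≈ 665.1416, f(7.25) ≈ 1408.1048, f(8) ≈ 2980.9580.
T_6 = (Δx/2)·[f(x_0) + 2f(x_1) + ... + 2f(x_{5}) + f(x_6)].
Sum ≈ 3084.7443.

3084.7443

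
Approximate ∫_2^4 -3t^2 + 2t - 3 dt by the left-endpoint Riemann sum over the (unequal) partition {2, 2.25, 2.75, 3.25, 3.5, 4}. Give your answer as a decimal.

-43.109375

Subinterval widths: 0.25, 0.5, 0.5, 0.25, 0.5.
Left endpoints: 2, 2.25, 2.75, 3.25, 3.5.
f(2) = -11, f(2.25) = -13.6875, f(2.75) = -20.1875, f(3.25) = -28.1875, f(3.5) = -32.75.
Sum = Σ Δt_i · f(t_i).
Sum = -43.109375.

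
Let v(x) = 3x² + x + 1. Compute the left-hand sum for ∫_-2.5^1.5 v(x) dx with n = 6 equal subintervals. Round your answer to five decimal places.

Δx = (1.5 − (-2.5))/6 = 2/3.
Left endpoints: -2.5, -11/6, -7/6, -0.5, 1/6, 5/6.
v(-2.5) = 17.25, v(-11/6) = 9.25, v(-7/6) = 47/12, v(-0.5) = 1.25, v(1/6) = 1.25, v(5/6) = 47/12.
Sum = Δx · [v(-2.5) + v(-11/6) + v(-7/6) + ...].
Sum ≈ 24.55556.

24.55556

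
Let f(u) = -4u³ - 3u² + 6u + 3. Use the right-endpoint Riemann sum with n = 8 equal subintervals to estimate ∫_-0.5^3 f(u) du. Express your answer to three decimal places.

Δu = (3 − (-0.5))/8 = 0.4375.
Right endpoints: -0.0625, 0.375, 0.8125, 1.25, 1.6875, 2.125, 2.5625, 3.
f(-0.0625) = 2677/1024, f(0.375) = 4.6171875, f(0.8125) = 3839/1024, f(1.25) = -2, f(1.6875) = -14991/1024, f(2.125) = -36.1796875, f(2.5625) = -70277/1024, f(3) = -114.
Sum = Δu · [f(-0.0625) + f(0.375) + f(0.8125) + ...].
Sum ≈ -98.205.

-98.205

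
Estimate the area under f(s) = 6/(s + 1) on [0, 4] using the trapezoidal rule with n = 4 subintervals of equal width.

Δs = (4 − 0)/4 = 1.
f(0) = 6, f(1) = 3, f(2) = 2, f(3) = 1.5, f(4) = 1.2.
T_4 = (Δs/2)·[f(s_0) + 2f(s_1) + 2f(s_2) + 2f(s_3) + f(s_4)].
Sum = 10.1.

10.1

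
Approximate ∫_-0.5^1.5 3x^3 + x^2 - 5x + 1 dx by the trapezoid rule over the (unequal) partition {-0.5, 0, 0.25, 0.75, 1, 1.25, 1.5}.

2.09765625

Subinterval widths: 0.5, 0.25, 0.5, 0.25, 0.25, 0.25.
f(-0.5) = 3.375, f(0) = 1, f(0.25) = -0.140625, f(0.75) = -0.921875, f(1) = 0, f(1.25) = 2.171875, f(1.5) = 5.875.
On each subinterval the trapezoid contributes (Δx_i/2)·[f(x_{i-1}) + f(x_i)].
Sum = 2.09765625.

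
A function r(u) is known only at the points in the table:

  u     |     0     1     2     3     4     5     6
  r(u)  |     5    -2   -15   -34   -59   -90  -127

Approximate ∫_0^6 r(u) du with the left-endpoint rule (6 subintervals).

Δu = 1.
Sum = 1·[5 + (-2) + (-15) + (-34) + (-59) + (-90)] = -195.

-195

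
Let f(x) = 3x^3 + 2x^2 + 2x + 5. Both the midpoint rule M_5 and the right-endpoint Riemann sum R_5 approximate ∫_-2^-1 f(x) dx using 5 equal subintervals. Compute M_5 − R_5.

-1.585

M_5 = -4.545.
R_5 = -2.96.
M_5 − R_5 = -1.585.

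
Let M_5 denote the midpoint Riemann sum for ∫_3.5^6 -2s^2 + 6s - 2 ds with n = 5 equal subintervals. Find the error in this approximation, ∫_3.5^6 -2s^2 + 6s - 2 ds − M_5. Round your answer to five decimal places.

-0.10417

Exact integral: ∫_3.5^6 f(s) ds ≈ -49.1666667.
M_5 = -49.0625.
Error ≈ -49.1666667 − (-49.0625) ≈ -0.10417.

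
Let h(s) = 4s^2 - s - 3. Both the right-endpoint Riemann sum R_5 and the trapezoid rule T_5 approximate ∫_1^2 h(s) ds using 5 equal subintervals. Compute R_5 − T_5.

R_5 = 5.96.
T_5 = 4.86.
R_5 − T_5 = 1.1.

1.1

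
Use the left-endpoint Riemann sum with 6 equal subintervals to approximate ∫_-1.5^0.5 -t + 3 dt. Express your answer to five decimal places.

7.33333

Δt = (0.5 − (-1.5))/6 = 1/3.
Left endpoints: -1.5, -7/6, -5/6, -0.5, -1/6, 1/6.
f(-1.5) = 4.5, f(-7/6) = 25/6, f(-5/6) = 23/6, f(-0.5) = 3.5, f(-1/6) = 19/6, f(1/6) = 17/6.
Sum = Δt · [f(-1.5) + f(-7/6) + f(-5/6) + ...].
Sum ≈ 7.33333.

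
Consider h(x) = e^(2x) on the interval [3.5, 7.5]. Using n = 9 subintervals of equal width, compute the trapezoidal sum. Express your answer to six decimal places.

Δx = (7.5 − 3.5)/9 = 4/9.
h(3.5) ≈ 1096.633158, h(71/18) ≈ 2667.478409, h(79/18) ≈ 6488.442380, h(29/6) ≈ 15782.652403, h(95/18) ≈ 38390.125442, h(103/18) ≈ 93381.118318, h(37/6) ≈ 227142.609147, h(119/18) ≈ 552507.464242, h(127/18) ≈ 1343933.219705, h(7.5) ≈ 3269017.372472.
T_9 = (Δx/2)·[h(x_0) + 2h(x_1) + ... + 2h(x_{8}) + h(x_9)].
Sum ≈ 1740155.605715.

1740155.605715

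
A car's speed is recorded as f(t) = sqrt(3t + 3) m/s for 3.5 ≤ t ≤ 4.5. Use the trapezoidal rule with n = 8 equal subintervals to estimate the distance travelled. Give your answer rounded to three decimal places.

Δt = (4.5 − 3.5)/8 = 0.125.
f(3.5) ≈ 3.674, f(3.625) ≈ 3.725, f(3.75) ≈ 3.775, f(3.875) ≈ 3.824, f(4) ≈ 3.873, f(4.125) ≈ 3.921, f(4.25) ≈ 3.969, f(4.375) ≈ 4.016, f(4.5) ≈ 4.062.
T_8 = (Δt/2)·[f(t_0) + 2f(t_1) + ... + 2f(t_{7}) + f(t_8)].
Sum ≈ 3.871.

3.871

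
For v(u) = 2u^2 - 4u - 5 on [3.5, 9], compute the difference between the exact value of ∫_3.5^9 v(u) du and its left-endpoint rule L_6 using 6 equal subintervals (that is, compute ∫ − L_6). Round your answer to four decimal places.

Exact integral: ∫_3.5^9 v(u) du ≈ 292.416667.
L_6 ≈ 241.019676.
Error ≈ 292.416667 − 241.019676 ≈ 51.3970.

51.3970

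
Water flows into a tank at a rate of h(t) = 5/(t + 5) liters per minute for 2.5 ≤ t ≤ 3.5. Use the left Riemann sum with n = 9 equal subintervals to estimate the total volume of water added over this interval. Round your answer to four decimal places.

Δt = (3.5 − 2.5)/9 = 1/9.
Left endpoints: 2.5, 47/18, 49/18, 17/6, 53/18, 55/18, 19/6, 59/18, 61/18.
h(2.5) = 2/3, h(47/18) = 90/137, h(49/18) = 90/139, h(17/6) = 30/47, h(53/18) = 90/143, h(55/18) = 18/29, h(19/6) = 30/49, h(59/18) = 90/149, h(61/18) = 90/151.
Sum = Δt · [h(2.5) + h(47/18) + h(49/18) + ...].
Sum ≈ 0.6302.

0.6302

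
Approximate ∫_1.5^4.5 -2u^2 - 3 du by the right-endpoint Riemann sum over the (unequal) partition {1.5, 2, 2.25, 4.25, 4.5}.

-97.90625

Subinterval widths: 0.5, 0.25, 2, 0.25.
Right endpoints: 2, 2.25, 4.25, 4.5.
f(2) = -11, f(2.25) = -13.125, f(4.25) = -39.125, f(4.5) = -43.5.
Sum = Σ Δu_i · f(u_i).
Sum = -97.90625.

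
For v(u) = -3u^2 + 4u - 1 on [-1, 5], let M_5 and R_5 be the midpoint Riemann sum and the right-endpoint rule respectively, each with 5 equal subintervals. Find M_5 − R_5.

35.28

M_5 = -81.84.
R_5 = -117.12.
M_5 − R_5 = 35.28.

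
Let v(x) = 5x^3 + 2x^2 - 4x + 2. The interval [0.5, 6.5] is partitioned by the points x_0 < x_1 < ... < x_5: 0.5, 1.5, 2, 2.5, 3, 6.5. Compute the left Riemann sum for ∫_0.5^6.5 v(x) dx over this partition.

Subinterval widths: 1, 0.5, 0.5, 0.5, 3.5.
Left endpoints: 0.5, 1.5, 2, 2.5, 3.
v(0.5) = 1.125, v(1.5) = 17.375, v(2) = 42, v(2.5) = 82.625, v(3) = 143.
Sum = Σ Δx_i · v(x_i).
Sum = 572.625.

572.625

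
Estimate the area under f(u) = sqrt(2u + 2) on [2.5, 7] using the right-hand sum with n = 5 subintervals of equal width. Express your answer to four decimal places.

Δu = (7 − 2.5)/5 = 0.9.
Right endpoints: 3.4, 4.3, 5.2, 6.1, 7.
f(3.4) ≈ 2.9665, f(4.3) ≈ 3.2558, f(5.2) ≈ 3.5214, f(6.1) ≈ 3.7683, f(7) ≈ 4.0000.
Sum = Δu · [f(3.4) + f(4.3) + f(5.2) + f(6.1) + f(7)].
Sum ≈ 15.7607.

15.7607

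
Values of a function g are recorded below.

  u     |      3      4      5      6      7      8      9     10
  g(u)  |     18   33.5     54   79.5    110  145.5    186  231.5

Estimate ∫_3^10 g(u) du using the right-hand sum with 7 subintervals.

840

Δu = 1.
Sum = 1·[33.5 + 54 + 79.5 + 110 + 145.5 + 186 + 231.5] = 840.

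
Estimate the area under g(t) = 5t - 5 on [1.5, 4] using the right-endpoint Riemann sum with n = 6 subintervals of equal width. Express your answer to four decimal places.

Δt = (4 − 1.5)/6 = 5/12.
Right endpoints: 23/12, 7/3, 2.75, 19/6, 43/12, 4.
g(23/12) = 55/12, g(7/3) = 20/3, g(2.75) = 8.75, g(19/6) = 65/6, g(43/12) = 155/12, g(4) = 15.
Sum = Δt · [g(23/12) + g(7/3) + g(2.75) + ...].
Sum ≈ 24.4792.

24.4792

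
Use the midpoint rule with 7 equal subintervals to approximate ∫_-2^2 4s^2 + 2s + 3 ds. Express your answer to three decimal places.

Δs = (2 − (-2))/7 = 4/7.
Midpoints: -12/7, -8/7, -4/7, 0, 4/7, 8/7, 12/7.
f(-12/7) = 555/49, f(-8/7) = 291/49, f(-4/7) = 155/49, f(0) = 3, f(4/7) = 267/49, f(8/7) = 515/49, f(12/7) = 891/49.
Sum = Δs · [f(-12/7) + f(-8/7) + f(-4/7) + ...].
Sum ≈ 32.898.

32.898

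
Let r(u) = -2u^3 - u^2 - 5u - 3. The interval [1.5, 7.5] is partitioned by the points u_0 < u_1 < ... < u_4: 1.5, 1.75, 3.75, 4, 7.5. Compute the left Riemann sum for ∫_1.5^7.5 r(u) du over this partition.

Subinterval widths: 0.25, 2, 0.25, 3.5.
Left endpoints: 1.5, 1.75, 3.75, 4.
r(1.5) = -19.5, r(1.75) = -25.53125, r(3.75) = -141.28125, r(4) = -167.
Sum = Σ Δu_i · r(u_i).
Sum = -675.7578125.

-675.7578125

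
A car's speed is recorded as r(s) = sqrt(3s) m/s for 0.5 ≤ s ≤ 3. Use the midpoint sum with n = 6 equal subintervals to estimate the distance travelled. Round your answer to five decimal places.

5.59688

Δs = (3 − 0.5)/6 = 5/12.
Midpoints: 17/24, 1.125, 37/24, 47/24, 2.375, 67/24.
r(17/24) ≈ 1.45774, r(1.125) ≈ 1.83712, r(37/24) ≈ 2.15058, r(47/24) ≈ 2.42384, r(2.375) ≈ 2.66927, r(67/24) ≈ 2.89396.
Sum = Δs · [r(17/24) + r(1.125) + r(37/24) + ...].
Sum ≈ 5.59688.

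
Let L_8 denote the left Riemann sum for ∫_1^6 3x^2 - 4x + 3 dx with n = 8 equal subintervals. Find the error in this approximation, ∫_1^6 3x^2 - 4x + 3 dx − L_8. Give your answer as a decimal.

25.5859375

Exact integral: ∫_1^6 f(x) dx = 160.
L_8 = 134.4140625.
Error = 160 − 134.4140625 = 25.5859375.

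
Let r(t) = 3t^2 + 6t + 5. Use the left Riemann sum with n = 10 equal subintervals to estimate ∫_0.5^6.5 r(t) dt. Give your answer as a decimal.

Δt = (6.5 − 0.5)/10 = 0.6.
Left endpoints: 0.5, 1.1, 1.7, 2.3, 2.9, 3.5, 4.1, 4.7, 5.3, 5.9.
r(0.5) = 8.75, r(1.1) = 15.23, r(1.7) = 23.87, r(2.3) = 34.67, r(2.9) = 47.63, r(3.5) = 62.75, r(4.1) = 80.03, r(4.7) = 99.47, r(5.3) = 121.07, r(5.9) = 144.83.
Sum = Δt · [r(0.5) + r(1.1) + r(1.7) + ...].
Sum = 382.98.

382.98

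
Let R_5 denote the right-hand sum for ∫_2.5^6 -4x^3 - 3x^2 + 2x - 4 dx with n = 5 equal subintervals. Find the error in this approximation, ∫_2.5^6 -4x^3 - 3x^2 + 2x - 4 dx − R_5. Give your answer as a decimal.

Exact integral: ∫_2.5^6 f(x) dx = -1441.5625.
R_5 = -1766.31.
Error = -1441.5625 − (-1766.31) = 324.7475.

324.7475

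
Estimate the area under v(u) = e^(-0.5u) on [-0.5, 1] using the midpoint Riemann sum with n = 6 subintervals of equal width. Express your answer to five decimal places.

1.35411

Δu = (1 − (-0.5))/6 = 0.25.
Midpoints: -0.375, -0.125, 0.125, 0.375, 0.625, 0.875.
v(-0.375) ≈ 1.20623, v(-0.125) ≈ 1.06449, v(0.125) ≈ 0.93941, v(0.375) ≈ 0.82903, v(0.625) ≈ 0.73162, v(0.875) ≈ 0.64565.
Sum = Δu · [v(-0.375) + v(-0.125) + v(0.125) + ...].
Sum ≈ 1.35411.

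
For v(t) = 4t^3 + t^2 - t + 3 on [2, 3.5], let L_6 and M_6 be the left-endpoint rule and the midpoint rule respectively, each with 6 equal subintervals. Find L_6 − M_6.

-17.484375

L_6 = 128.3125.
M_6 = 145.796875.
L_6 − M_6 = -17.484375.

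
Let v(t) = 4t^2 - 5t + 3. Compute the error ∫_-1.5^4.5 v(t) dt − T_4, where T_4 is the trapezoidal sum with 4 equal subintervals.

Exact integral: ∫_-1.5^4.5 v(t) dt = 99.
T_4 = 108.
Error = 99 − 108 = -9.

-9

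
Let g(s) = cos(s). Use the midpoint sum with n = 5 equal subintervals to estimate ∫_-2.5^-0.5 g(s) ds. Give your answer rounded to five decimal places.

Δs = (-0.5 − (-2.5))/5 = 0.4.
Midpoints: -2.3, -1.9, -1.5, -1.1, -0.7.
g(-2.3) ≈ -0.66628, g(-1.9) ≈ -0.32329, g(-1.5) ≈ 0.07074, g(-1.1) ≈ 0.45360, g(-0.7) ≈ 0.76484.
Sum = Δs · [g(-2.3) + g(-1.9) + g(-1.5) + g(-1.1) + g(-0.7)].
Sum ≈ 0.11984.

0.11984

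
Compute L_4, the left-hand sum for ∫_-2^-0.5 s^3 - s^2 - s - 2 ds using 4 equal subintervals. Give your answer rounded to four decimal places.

Δs = (-0.5 − (-2))/4 = 0.375.
Left endpoints: -2, -1.625, -1.25, -0.875.
f(-2) = -12, f(-1.625) = -3741/512, f(-1.25) = -4.265625, f(-0.875) = -1311/512.
Sum = Δs · [f(-2) + f(-1.625) + f(-1.25) + f(-0.875)].
Sum ≈ -9.7998.

-9.7998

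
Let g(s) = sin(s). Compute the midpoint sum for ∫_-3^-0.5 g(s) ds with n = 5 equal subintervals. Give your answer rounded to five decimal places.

-1.88717

Δs = (-0.5 − (-3))/5 = 0.5.
Midpoints: -2.75, -2.25, -1.75, -1.25, -0.75.
g(-2.75) ≈ -0.38166, g(-2.25) ≈ -0.77807, g(-1.75) ≈ -0.98399, g(-1.25) ≈ -0.94898, g(-0.75) ≈ -0.68164.
Sum = Δs · [g(-2.75) + g(-2.25) + g(-1.75) + g(-1.25) + g(-0.75)].
Sum ≈ -1.88717.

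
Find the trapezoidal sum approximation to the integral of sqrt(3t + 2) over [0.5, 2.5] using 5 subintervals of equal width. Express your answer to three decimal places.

5.048

Δt = (2.5 − 0.5)/5 = 0.4.
f(0.5) ≈ 1.871, f(0.9) ≈ 2.168, f(1.3) ≈ 2.429, f(1.7) ≈ 2.665, f(2.1) ≈ 2.881, f(2.5) ≈ 3.082.
T_5 = (Δt/2)·[f(t_0) + 2f(t_1) + ... + 2f(t_{4}) + f(t_5)].
Sum ≈ 5.048.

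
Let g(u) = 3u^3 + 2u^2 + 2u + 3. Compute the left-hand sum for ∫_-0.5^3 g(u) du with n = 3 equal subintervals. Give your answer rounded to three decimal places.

46.796

Δu = (3 − (-0.5))/3 = 7/6.
Left endpoints: -0.5, 2/3, 11/6.
g(-0.5) = 2.125, g(2/3) = 55/9, g(11/6) = 31.875.
Sum = Δu · [g(-0.5) + g(2/3) + g(11/6)].
Sum ≈ 46.796.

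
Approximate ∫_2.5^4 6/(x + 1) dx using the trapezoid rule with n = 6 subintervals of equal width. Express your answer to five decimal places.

Δx = (4 − 2.5)/6 = 0.25.
f(2.5) = 12/7, f(2.75) = 1.6, f(3) = 1.5, f(3.25) = 24/17, f(3.5) = 4/3, f(3.75) = 24/19, f(4) = 1.2.
T_6 = (Δx/2)·[f(x_0) + 2f(x_1) + ... + 2f(x_{5}) + f(x_6)].
Sum ≈ 2.14135.

2.14135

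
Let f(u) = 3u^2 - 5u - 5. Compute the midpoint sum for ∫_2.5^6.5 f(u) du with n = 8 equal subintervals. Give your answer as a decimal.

148.75

Δu = (6.5 − 2.5)/8 = 0.5.
Midpoints: 2.75, 3.25, 3.75, 4.25, 4.75, 5.25, 5.75, 6.25.
f(2.75) = 3.9375, f(3.25) = 10.4375, f(3.75) = 18.4375, f(4.25) = 27.9375, f(4.75) = 38.9375, f(5.25) = 51.4375, f(5.75) = 65.4375, f(6.25) = 80.9375.
Sum = Δu · [f(2.75) + f(3.25) + f(3.75) + ...].
Sum = 148.75.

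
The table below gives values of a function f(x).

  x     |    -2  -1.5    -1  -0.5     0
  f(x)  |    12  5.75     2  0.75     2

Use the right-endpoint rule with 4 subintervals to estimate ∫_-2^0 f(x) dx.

Δx = 0.5.
Sum = 0.5·[5.75 + 2 + 0.75 + 2] = 5.25.

5.25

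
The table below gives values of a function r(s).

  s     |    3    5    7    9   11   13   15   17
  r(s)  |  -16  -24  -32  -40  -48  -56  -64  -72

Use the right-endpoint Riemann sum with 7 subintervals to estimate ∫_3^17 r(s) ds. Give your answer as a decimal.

-672

Δs = 2.
Sum = 2·[(-24) + (-32) + (-40) + (-48) + (-56) + (-64) + (-72)] = -672.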